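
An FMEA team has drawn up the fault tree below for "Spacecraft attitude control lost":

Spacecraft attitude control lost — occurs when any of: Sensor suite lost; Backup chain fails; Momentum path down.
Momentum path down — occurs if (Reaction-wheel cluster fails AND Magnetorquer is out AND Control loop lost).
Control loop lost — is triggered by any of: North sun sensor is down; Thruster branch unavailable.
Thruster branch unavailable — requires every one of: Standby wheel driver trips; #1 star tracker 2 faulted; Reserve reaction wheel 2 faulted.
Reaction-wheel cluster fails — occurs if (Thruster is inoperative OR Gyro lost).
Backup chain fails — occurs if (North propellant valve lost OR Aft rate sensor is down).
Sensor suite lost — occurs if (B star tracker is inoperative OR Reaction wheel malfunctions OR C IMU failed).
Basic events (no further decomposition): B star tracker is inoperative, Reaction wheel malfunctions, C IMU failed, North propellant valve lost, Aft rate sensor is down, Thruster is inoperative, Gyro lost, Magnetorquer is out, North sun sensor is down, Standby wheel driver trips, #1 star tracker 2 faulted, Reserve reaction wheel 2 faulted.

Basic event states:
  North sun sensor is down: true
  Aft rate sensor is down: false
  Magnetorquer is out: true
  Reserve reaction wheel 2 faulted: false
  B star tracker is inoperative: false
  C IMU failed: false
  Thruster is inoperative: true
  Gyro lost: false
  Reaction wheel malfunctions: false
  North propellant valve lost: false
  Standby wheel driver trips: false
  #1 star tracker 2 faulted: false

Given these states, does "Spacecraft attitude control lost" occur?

Sensor suite lost [OR]: B star tracker is inoperative=not, Reaction wheel malfunctions=not, C IMU failed=not → no input occurs → does not occur.
Backup chain fails [OR]: North propellant valve lost=not, Aft rate sensor is down=not → no input occurs → does not occur.
Reaction-wheel cluster fails [OR]: Thruster is inoperative=occurs, Gyro lost=not → at least one input occurs → occurs.
Thruster branch unavailable [AND]: Standby wheel driver trips=not, #1 star tracker 2 faulted=not, Reserve reaction wheel 2 faulted=not → not all inputs occur → does not occur.
Control loop lost [OR]: North sun sensor is down=occurs, Thruster branch unavailable=not → at least one input occurs → occurs.
Momentum path down [AND]: Reaction-wheel cluster fails=occurs, Magnetorquer is out=occurs, Control loop lost=occurs → all inputs occur → occurs.
Spacecraft attitude control lost [OR]: Sensor suite lost=not, Backup chain fails=not, Momentum path down=occurs → at least one input occurs → occurs.

Yes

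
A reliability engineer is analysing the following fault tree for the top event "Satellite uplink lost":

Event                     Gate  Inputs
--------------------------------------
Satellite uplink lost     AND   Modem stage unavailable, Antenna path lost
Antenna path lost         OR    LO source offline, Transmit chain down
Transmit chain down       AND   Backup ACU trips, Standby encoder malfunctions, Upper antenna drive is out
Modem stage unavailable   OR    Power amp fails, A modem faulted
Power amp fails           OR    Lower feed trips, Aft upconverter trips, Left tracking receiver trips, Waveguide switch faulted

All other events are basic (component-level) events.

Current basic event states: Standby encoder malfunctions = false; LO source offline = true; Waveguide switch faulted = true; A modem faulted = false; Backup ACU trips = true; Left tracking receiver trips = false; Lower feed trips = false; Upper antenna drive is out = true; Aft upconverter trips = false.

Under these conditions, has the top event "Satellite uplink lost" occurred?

Yes

Power amp fails [OR]: Lower feed trips=not, Aft upconverter trips=not, Left tracking receiver trips=not, Waveguide switch faulted=occurs → at least one input occurs → occurs.
Modem stage unavailable [OR]: Power amp fails=occurs, A modem faulted=not → at least one input occurs → occurs.
Transmit chain down [AND]: Backup ACU trips=occurs, Standby encoder malfunctions=not, Upper antenna drive is out=occurs → not all inputs occur → does not occur.
Antenna path lost [OR]: LO source offline=occurs, Transmit chain down=not → at least one input occurs → occurs.
Satellite uplink lost [AND]: Modem stage unavailable=occurs, Antenna path lost=occurs → all inputs occur → occurs.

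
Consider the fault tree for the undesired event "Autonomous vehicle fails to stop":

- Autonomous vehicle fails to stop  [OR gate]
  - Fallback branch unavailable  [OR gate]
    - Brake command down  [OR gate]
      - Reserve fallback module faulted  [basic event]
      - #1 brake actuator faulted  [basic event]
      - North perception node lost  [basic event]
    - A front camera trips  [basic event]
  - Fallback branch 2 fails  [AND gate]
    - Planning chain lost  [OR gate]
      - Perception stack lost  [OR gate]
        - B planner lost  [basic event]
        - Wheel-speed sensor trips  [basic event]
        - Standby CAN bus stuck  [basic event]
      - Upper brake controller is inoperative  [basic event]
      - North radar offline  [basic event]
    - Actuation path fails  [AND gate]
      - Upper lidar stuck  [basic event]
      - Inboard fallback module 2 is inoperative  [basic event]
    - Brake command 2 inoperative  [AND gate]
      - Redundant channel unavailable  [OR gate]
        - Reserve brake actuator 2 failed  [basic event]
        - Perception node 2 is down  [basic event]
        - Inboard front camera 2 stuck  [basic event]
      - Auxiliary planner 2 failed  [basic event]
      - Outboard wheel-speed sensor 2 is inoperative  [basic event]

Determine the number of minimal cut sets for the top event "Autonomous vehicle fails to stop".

19

Brake command down [OR]: union of children's cut sets → 3 cut set(s).
Fallback branch unavailable [OR]: union of children's cut sets → 4 cut set(s).
Perception stack lost [OR]: union of children's cut sets → 3 cut set(s).
Planning chain lost [OR]: union of children's cut sets → 5 cut set(s).
Actuation path fails [AND]: one cut set from each child combined → 1 × 1 = 1 cut set(s).
Redundant channel unavailable [OR]: union of children's cut sets → 3 cut set(s).
Brake command 2 inoperative [AND]: one cut set from each child combined → 3 × 1 × 1 = 3 cut set(s).
Fallback branch 2 fails [AND]: one cut set from each child combined → 5 × 1 × 3 = 15 cut set(s).
Autonomous vehicle fails to stop [OR]: union of children's cut sets → 19 cut set(s).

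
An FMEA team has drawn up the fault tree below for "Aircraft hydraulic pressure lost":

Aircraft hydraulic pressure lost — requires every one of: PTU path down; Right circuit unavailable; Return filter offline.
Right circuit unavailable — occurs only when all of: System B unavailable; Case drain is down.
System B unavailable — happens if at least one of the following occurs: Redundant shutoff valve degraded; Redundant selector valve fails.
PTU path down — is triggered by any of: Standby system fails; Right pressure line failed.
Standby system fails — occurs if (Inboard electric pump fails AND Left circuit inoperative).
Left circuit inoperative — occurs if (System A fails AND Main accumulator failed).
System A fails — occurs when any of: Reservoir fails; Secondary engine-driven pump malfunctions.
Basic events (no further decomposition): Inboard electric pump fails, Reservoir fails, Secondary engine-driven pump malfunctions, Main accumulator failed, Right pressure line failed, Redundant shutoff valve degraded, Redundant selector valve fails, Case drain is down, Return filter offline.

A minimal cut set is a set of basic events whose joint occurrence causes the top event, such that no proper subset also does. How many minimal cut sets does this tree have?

6

System A fails [OR]: union of children's cut sets → 2 cut set(s).
Left circuit inoperative [AND]: one cut set from each child combined → 2 × 1 = 2 cut set(s).
Standby system fails [AND]: one cut set from each child combined → 1 × 2 = 2 cut set(s).
PTU path down [OR]: union of children's cut sets → 3 cut set(s).
System B unavailable [OR]: union of children's cut sets → 2 cut set(s).
Right circuit unavailable [AND]: one cut set from each child combined → 2 × 1 = 2 cut set(s).
Aircraft hydraulic pressure lost [AND]: one cut set from each child combined → 3 × 2 × 1 = 6 cut set(s).
Minimal cut sets: {Case drain is down, Inboard electric pump fails, Main accumulator failed, Redundant shutoff valve degraded, Reservoir fails, Return filter offline}; {Case drain is down, Inboard electric pump fails, Main accumulator failed, Redundant selector valve fails, Reservoir fails, Return filter offline}; {Case drain is down, Inboard electric pump fails, Main accumulator failed, Redundant shutoff valve degraded, Return filter offline, Secondary engine-driven pump malfunctions}; {Case drain is down, Inboard electric pump fails, Main accumulator failed, Redundant selector valve fails, Return filter offline, Secondary engine-driven pump malfunctions}; {Case drain is down, Redundant shutoff valve degraded, Return filter offline, Right pressure line failed}; {Case drain is down, Redundant selector valve fails, Return filter offline, Right pressure line failed}.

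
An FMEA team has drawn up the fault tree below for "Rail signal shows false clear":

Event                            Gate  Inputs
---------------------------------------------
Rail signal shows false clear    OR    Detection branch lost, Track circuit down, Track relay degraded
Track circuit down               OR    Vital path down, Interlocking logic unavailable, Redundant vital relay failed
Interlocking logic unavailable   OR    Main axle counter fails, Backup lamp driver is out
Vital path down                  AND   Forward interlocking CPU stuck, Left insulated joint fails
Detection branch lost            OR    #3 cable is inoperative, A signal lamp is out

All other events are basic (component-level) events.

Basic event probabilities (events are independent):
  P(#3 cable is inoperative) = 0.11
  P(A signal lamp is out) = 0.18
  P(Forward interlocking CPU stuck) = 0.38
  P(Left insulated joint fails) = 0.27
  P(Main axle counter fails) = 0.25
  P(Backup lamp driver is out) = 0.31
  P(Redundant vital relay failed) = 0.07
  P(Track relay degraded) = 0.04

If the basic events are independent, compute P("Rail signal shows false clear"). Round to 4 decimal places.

0.6974

P(Detection branch lost) [OR] = 1 − (1−0.11) × (1−0.18) = 0.270200
P(Vital path down) [AND] = 0.38 × 0.27 = 0.102600
P(Interlocking logic unavailable) [OR] = 1 − (1−0.25) × (1−0.31) = 0.482500
P(Track circuit down) [OR] = 1 − (1−0.102600) × (1−0.482500) × (1−0.07) = 0.568104
P(Rail signal shows false clear) [OR] = 1 − (1−0.270200) × (1−0.568104) × (1−0.04) = 0.697410
Rounded to 4 decimal places: P(Rail signal shows false clear) ≈ 0.6974.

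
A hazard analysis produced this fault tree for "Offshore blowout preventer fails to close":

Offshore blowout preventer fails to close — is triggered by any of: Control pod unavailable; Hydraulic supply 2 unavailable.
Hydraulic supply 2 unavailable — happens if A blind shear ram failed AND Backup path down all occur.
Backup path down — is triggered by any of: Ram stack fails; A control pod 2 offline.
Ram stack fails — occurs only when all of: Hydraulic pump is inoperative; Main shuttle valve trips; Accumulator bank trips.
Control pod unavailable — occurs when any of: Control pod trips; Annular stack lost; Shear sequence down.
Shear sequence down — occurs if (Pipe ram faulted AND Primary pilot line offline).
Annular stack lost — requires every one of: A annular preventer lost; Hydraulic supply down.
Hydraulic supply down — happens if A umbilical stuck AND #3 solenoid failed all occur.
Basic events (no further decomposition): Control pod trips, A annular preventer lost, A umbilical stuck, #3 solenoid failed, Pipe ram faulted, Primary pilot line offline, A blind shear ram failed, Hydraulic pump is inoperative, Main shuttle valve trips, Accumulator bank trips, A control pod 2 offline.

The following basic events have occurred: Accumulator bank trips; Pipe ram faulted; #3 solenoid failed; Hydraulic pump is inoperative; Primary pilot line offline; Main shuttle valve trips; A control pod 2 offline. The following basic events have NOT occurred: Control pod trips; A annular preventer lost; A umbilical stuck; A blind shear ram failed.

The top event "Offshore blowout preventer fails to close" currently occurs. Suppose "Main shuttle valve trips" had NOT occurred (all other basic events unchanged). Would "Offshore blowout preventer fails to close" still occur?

Counterfactual: set "Main shuttle valve trips" to not occurred.
Hydraulic supply down [AND]: A umbilical stuck=not, #3 solenoid failed=occurs → not all inputs occur → does not occur.
Annular stack lost [AND]: A annular preventer lost=not, Hydraulic supply down=not → not all inputs occur → does not occur.
Shear sequence down [AND]: Pipe ram faulted=occurs, Primary pilot line offline=occurs → all inputs occur → occurs.
Control pod unavailable [OR]: Control pod trips=not, Annular stack lost=not, Shear sequence down=occurs → at least one input occurs → occurs.
Ram stack fails [AND]: Hydraulic pump is inoperative=occurs, Main shuttle valve trips=not, Accumulator bank trips=occurs → not all inputs occur → does not occur.
Backup path down [OR]: Ram stack fails=not, A control pod 2 offline=occurs → at least one input occurs → occurs.
Hydraulic supply 2 unavailable [AND]: A blind shear ram failed=not, Backup path down=occurs → not all inputs occur → does not occur.
Offshore blowout preventer fails to close [OR]: Control pod unavailable=occurs, Hydraulic supply 2 unavailable=not → at least one input occurs → occurs.

Yes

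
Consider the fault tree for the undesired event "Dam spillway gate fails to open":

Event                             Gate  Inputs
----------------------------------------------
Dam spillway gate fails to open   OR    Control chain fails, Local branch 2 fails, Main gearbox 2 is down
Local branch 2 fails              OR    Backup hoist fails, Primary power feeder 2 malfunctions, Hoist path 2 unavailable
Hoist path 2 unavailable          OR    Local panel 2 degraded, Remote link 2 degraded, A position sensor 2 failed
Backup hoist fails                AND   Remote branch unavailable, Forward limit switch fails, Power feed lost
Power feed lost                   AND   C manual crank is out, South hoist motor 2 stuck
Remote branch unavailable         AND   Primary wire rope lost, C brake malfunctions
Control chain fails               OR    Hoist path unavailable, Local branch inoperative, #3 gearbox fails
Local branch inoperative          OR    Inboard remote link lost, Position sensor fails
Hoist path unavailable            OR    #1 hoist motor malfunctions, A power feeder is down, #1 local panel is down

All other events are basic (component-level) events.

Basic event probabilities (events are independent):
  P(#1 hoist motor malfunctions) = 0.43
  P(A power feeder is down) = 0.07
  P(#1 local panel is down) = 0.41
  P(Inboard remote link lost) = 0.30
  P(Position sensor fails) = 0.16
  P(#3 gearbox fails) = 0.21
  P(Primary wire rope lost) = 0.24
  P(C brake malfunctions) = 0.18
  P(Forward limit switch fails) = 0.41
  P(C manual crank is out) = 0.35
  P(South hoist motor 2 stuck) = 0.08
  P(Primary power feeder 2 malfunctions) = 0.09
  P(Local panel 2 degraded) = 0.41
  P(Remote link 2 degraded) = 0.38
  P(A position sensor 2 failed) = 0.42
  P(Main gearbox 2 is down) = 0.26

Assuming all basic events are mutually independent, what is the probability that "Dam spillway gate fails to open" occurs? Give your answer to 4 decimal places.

P(Hoist path unavailable) [OR] = 1 − (1−0.43) × (1−0.07) × (1−0.41) = 0.687241
P(Local branch inoperative) [OR] = 1 − (1−0.30) × (1−0.16) = 0.412000
P(Control chain fails) [OR] = 1 − (1−0.687241) × (1−0.412000) × (1−0.21) = 0.854717
P(Remote branch unavailable) [AND] = 0.24 × 0.18 = 0.043200
P(Power feed lost) [AND] = 0.35 × 0.08 = 0.028000
P(Backup hoist fails) [AND] = 0.043200 × 0.41 × 0.028000 = 0.000496
P(Hoist path 2 unavailable) [OR] = 1 − (1−0.41) × (1−0.38) × (1−0.42) = 0.787836
P(Local branch 2 fails) [OR] = 1 − (1−0.000496) × (1−0.09) × (1−0.787836) = 0.807027
P(Dam spillway gate fails to open) [OR] = 1 − (1−0.854717) × (1−0.807027) × (1−0.26) = 0.979254
Rounded to 4 decimal places: P(Dam spillway gate fails to open) ≈ 0.9793.

0.9793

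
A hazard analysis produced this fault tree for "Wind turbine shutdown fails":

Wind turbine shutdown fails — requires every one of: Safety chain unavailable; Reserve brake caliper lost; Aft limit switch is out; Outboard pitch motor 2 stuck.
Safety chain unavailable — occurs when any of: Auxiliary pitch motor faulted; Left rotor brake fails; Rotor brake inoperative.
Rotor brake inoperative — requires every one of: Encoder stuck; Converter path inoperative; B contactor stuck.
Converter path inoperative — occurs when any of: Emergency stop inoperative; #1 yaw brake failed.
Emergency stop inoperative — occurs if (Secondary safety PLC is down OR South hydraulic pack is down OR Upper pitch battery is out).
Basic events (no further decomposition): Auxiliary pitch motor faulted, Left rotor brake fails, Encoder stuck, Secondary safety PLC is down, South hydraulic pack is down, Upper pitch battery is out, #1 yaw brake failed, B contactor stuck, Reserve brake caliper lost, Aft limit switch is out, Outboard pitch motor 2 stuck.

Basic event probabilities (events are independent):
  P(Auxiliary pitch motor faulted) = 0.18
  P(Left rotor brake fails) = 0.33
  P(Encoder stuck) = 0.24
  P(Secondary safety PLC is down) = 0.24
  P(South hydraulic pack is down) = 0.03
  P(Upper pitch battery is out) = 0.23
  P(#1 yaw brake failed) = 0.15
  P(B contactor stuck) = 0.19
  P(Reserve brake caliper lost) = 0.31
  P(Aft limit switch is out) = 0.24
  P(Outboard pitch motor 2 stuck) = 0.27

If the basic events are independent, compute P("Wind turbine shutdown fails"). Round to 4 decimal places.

P(Emergency stop inoperative) [OR] = 1 − (1−0.24) × (1−0.03) × (1−0.23) = 0.432356
P(Converter path inoperative) [OR] = 1 − (1−0.432356) × (1−0.15) = 0.517503
P(Rotor brake inoperative) [AND] = 0.24 × 0.517503 × 0.19 = 0.023598
P(Safety chain unavailable) [OR] = 1 − (1−0.18) × (1−0.33) × (1−0.023598) = 0.463565
P(Wind turbine shutdown fails) [AND] = 0.463565 × 0.31 × 0.24 × 0.27 = 0.009312
Rounded to 4 decimal places: P(Wind turbine shutdown fails) ≈ 0.0093.

0.0093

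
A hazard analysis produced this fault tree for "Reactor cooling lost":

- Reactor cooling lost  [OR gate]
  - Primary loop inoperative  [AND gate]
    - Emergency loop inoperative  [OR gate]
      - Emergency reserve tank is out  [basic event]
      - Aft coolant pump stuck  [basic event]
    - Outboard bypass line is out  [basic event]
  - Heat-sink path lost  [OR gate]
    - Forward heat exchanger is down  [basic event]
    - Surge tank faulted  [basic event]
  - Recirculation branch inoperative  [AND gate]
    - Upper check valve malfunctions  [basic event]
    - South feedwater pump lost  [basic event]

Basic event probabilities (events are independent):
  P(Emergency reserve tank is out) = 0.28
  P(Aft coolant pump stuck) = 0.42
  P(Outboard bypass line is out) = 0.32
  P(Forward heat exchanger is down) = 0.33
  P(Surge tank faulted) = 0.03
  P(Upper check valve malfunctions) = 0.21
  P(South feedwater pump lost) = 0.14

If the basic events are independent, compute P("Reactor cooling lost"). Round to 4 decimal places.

P(Emergency loop inoperative) [OR] = 1 − (1−0.28) × (1−0.42) = 0.582400
P(Primary loop inoperative) [AND] = 0.582400 × 0.32 = 0.186368
P(Heat-sink path lost) [OR] = 1 − (1−0.33) × (1−0.03) = 0.350100
P(Recirculation branch inoperative) [AND] = 0.21 × 0.14 = 0.029400
P(Reactor cooling lost) [OR] = 1 − (1−0.186368) × (1−0.350100) × (1−0.029400) = 0.486767
Rounded to 4 decimal places: P(Reactor cooling lost) ≈ 0.4868.

0.4868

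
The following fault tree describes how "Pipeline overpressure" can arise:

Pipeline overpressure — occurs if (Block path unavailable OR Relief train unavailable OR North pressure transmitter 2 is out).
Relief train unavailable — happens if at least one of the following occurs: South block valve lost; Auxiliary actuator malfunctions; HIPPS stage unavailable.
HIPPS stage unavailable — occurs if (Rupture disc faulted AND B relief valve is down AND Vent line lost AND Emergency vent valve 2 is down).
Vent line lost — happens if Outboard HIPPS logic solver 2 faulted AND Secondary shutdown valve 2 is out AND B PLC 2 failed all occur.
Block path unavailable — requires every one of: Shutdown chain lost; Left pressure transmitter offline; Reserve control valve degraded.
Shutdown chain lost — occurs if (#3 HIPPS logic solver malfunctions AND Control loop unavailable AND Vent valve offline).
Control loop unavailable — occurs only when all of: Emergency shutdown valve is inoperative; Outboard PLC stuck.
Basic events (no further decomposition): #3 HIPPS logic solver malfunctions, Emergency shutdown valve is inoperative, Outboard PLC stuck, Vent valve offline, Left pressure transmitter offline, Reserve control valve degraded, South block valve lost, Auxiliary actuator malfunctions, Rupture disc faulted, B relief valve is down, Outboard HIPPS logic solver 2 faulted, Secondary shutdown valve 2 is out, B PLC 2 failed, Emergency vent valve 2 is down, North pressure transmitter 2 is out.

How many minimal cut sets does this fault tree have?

5

Control loop unavailable [AND]: one cut set from each child combined → 1 × 1 = 1 cut set(s).
Shutdown chain lost [AND]: one cut set from each child combined → 1 × 1 × 1 = 1 cut set(s).
Block path unavailable [AND]: one cut set from each child combined → 1 × 1 × 1 = 1 cut set(s).
Vent line lost [AND]: one cut set from each child combined → 1 × 1 × 1 = 1 cut set(s).
HIPPS stage unavailable [AND]: one cut set from each child combined → 1 × 1 × 1 × 1 = 1 cut set(s).
Relief train unavailable [OR]: union of children's cut sets → 3 cut set(s).
Pipeline overpressure [OR]: union of children's cut sets → 5 cut set(s).
Minimal cut sets: {#3 HIPPS logic solver malfunctions, Emergency shutdown valve is inoperative, Left pressure transmitter offline, Outboard PLC stuck, Reserve control valve degraded, Vent valve offline}; {South block valve lost}; {Auxiliary actuator malfunctions}; {B PLC 2 failed, B relief valve is down, Emergency vent valve 2 is down, Outboard HIPPS logic solver 2 faulted, Rupture disc faulted, Secondary shutdown valve 2 is out}; {North pressure transmitter 2 is out}.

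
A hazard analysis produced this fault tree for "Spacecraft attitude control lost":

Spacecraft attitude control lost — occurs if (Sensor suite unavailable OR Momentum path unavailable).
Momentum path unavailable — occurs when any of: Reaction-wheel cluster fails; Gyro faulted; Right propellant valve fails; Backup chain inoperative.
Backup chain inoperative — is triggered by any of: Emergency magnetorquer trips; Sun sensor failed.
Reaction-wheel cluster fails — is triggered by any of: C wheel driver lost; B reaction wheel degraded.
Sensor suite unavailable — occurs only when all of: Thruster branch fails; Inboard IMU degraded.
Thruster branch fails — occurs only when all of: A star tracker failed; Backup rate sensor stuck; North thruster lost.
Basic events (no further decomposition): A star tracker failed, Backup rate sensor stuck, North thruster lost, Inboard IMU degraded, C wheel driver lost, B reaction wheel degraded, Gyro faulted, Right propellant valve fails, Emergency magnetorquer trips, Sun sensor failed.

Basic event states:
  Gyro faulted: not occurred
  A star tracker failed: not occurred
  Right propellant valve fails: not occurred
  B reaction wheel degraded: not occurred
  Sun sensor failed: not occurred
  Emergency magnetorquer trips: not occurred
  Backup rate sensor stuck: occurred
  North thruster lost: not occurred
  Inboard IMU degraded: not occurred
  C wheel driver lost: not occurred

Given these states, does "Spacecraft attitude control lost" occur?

Thruster branch fails [AND]: A star tracker failed=not, Backup rate sensor stuck=occurs, North thruster lost=not → not all inputs occur → does not occur.
Sensor suite unavailable [AND]: Thruster branch fails=not, Inboard IMU degraded=not → not all inputs occur → does not occur.
Reaction-wheel cluster fails [OR]: C wheel driver lost=not, B reaction wheel degraded=not → no input occurs → does not occur.
Backup chain inoperative [OR]: Emergency magnetorquer trips=not, Sun sensor failed=not → no input occurs → does not occur.
Momentum path unavailable [OR]: Reaction-wheel cluster fails=not, Gyro faulted=not, Right propellant valve fails=not, Backup chain inoperative=not → no input occurs → does not occur.
Spacecraft attitude control lost [OR]: Sensor suite unavailable=not, Momentum path unavailable=not → no input occurs → does not occur.

No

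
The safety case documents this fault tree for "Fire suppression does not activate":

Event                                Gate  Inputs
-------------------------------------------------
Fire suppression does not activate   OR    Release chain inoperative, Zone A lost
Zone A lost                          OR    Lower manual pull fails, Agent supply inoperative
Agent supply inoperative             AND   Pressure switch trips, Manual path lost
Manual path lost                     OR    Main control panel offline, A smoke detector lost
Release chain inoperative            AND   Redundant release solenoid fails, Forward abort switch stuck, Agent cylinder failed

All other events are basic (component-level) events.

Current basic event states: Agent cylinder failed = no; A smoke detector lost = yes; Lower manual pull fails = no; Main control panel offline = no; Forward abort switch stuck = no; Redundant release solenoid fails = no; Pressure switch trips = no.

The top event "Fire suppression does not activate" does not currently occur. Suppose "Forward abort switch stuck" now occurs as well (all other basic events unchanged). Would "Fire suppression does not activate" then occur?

Counterfactual: set "Forward abort switch stuck" to occurred.
Release chain inoperative [AND]: Redundant release solenoid fails=not, Forward abort switch stuck=occurs, Agent cylinder failed=not → not all inputs occur → does not occur.
Manual path lost [OR]: Main control panel offline=not, A smoke detector lost=occurs → at least one input occurs → occurs.
Agent supply inoperative [AND]: Pressure switch trips=not, Manual path lost=occurs → not all inputs occur → does not occur.
Zone A lost [OR]: Lower manual pull fails=not, Agent supply inoperative=not → no input occurs → does not occur.
Fire suppression does not activate [OR]: Release chain inoperative=not, Zone A lost=not → no input occurs → does not occur.

No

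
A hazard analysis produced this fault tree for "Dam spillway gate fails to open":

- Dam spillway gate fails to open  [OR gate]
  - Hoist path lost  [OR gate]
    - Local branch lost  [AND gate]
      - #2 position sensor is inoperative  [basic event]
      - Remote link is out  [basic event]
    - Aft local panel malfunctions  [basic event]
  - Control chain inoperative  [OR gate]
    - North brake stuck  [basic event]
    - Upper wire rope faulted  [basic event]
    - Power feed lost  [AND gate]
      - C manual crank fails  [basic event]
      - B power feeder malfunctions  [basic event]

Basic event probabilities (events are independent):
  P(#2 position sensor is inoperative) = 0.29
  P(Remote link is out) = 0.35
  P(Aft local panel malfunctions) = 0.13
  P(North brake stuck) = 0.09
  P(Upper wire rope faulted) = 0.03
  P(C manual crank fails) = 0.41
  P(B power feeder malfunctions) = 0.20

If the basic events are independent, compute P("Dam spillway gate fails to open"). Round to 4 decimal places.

P(Local branch lost) [AND] = 0.29 × 0.35 = 0.101500
P(Hoist path lost) [OR] = 1 − (1−0.101500) × (1−0.13) = 0.218305
P(Power feed lost) [AND] = 0.41 × 0.20 = 0.082000
P(Control chain inoperative) [OR] = 1 − (1−0.09) × (1−0.03) × (1−0.082000) = 0.189681
P(Dam spillway gate fails to open) [OR] = 1 − (1−0.218305) × (1−0.189681) = 0.366578
Rounded to 4 decimal places: P(Dam spillway gate fails to open) ≈ 0.3666.

0.3666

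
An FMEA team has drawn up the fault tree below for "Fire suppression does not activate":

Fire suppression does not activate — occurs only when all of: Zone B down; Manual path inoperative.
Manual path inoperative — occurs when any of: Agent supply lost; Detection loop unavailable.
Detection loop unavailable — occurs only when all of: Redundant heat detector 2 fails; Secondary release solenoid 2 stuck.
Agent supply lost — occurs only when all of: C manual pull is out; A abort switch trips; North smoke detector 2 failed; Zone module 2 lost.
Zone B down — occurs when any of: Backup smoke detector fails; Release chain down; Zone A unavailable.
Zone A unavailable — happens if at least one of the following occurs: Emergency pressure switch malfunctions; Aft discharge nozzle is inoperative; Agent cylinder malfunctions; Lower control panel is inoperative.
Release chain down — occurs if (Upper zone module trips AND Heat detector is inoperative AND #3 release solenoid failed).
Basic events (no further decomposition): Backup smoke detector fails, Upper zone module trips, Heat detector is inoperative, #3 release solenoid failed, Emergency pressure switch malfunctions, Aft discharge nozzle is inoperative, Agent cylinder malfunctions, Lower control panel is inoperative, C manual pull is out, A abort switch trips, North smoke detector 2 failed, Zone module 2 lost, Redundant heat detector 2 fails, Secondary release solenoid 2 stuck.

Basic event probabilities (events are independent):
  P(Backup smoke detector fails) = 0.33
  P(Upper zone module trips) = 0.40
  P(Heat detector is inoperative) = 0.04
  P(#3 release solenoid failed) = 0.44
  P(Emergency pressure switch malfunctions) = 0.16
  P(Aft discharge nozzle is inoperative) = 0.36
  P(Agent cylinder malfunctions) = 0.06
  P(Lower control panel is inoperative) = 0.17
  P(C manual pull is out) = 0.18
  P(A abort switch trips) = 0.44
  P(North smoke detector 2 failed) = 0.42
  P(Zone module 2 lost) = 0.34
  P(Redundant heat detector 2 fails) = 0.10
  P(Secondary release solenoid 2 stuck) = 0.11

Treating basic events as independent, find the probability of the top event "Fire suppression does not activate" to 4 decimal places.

0.0160

P(Release chain down) [AND] = 0.40 × 0.04 × 0.44 = 0.007040
P(Zone A unavailable) [OR] = 1 − (1−0.16) × (1−0.36) × (1−0.06) × (1−0.17) = 0.580564
P(Zone B down) [OR] = 1 − (1−0.33) × (1−0.007040) × (1−0.580564) = 0.720956
P(Agent supply lost) [AND] = 0.18 × 0.44 × 0.42 × 0.34 = 0.011310
P(Detection loop unavailable) [AND] = 0.10 × 0.11 = 0.011000
P(Manual path inoperative) [OR] = 1 − (1−0.011310) × (1−0.011000) = 0.022186
P(Fire suppression does not activate) [AND] = 0.720956 × 0.022186 = 0.015995
Rounded to 4 decimal places: P(Fire suppression does not activate) ≈ 0.0160.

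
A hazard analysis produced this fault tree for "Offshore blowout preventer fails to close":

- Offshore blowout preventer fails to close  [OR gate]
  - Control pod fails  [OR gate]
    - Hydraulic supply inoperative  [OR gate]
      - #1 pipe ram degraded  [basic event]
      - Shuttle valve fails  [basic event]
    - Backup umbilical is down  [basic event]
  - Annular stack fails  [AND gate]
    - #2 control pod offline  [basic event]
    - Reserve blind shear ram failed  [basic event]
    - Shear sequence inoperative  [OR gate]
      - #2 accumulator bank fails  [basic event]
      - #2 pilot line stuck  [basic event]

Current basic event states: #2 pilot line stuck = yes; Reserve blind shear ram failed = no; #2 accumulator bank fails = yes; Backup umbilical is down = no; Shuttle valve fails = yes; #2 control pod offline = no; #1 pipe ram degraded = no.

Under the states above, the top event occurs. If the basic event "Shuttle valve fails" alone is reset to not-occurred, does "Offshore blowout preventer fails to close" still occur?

Counterfactual: set "Shuttle valve fails" to not occurred.
Hydraulic supply inoperative [OR]: #1 pipe ram degraded=not, Shuttle valve fails=not → no input occurs → does not occur.
Control pod fails [OR]: Hydraulic supply inoperative=not, Backup umbilical is down=not → no input occurs → does not occur.
Shear sequence inoperative [OR]: #2 accumulator bank fails=occurs, #2 pilot line stuck=occurs → at least one input occurs → occurs.
Annular stack fails [AND]: #2 control pod offline=not, Reserve blind shear ram failed=not, Shear sequence inoperative=occurs → not all inputs occur → does not occur.
Offshore blowout preventer fails to close [OR]: Control pod fails=not, Annular stack fails=not → no input occurs → does not occur.

No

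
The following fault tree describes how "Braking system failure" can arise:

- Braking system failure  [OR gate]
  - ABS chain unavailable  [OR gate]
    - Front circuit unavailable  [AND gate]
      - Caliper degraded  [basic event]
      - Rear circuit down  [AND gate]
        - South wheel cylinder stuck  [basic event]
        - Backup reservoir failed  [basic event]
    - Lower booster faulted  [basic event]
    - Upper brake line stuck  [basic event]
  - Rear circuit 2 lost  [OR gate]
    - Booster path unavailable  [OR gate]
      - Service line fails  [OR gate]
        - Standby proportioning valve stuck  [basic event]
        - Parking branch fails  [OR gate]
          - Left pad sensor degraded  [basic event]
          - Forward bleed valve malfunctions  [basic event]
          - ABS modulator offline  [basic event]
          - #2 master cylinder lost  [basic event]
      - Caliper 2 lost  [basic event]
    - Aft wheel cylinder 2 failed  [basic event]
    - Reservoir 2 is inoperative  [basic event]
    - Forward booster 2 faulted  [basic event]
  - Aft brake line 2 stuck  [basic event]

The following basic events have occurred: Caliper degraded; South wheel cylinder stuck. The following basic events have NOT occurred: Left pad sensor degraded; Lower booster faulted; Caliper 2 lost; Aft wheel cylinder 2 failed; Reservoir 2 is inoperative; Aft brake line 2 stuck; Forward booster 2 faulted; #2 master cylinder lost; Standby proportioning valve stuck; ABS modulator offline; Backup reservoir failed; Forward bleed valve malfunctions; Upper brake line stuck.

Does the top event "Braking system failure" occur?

No

Rear circuit down [AND]: South wheel cylinder stuck=occurs, Backup reservoir failed=not → not all inputs occur → does not occur.
Front circuit unavailable [AND]: Caliper degraded=occurs, Rear circuit down=not → not all inputs occur → does not occur.
ABS chain unavailable [OR]: Front circuit unavailable=not, Lower booster faulted=not, Upper brake line stuck=not → no input occurs → does not occur.
Parking branch fails [OR]: Left pad sensor degraded=not, Forward bleed valve malfunctions=not, ABS modulator offline=not, #2 master cylinder lost=not → no input occurs → does not occur.
Service line fails [OR]: Standby proportioning valve stuck=not, Parking branch fails=not → no input occurs → does not occur.
Booster path unavailable [OR]: Service line fails=not, Caliper 2 lost=not → no input occurs → does not occur.
Rear circuit 2 lost [OR]: Booster path unavailable=not, Aft wheel cylinder 2 failed=not, Reservoir 2 is inoperative=not, Forward booster 2 faulted=not → no input occurs → does not occur.
Braking system failure [OR]: ABS chain unavailable=not, Rear circuit 2 lost=not, Aft brake line 2 stuck=not → no input occurs → does not occur.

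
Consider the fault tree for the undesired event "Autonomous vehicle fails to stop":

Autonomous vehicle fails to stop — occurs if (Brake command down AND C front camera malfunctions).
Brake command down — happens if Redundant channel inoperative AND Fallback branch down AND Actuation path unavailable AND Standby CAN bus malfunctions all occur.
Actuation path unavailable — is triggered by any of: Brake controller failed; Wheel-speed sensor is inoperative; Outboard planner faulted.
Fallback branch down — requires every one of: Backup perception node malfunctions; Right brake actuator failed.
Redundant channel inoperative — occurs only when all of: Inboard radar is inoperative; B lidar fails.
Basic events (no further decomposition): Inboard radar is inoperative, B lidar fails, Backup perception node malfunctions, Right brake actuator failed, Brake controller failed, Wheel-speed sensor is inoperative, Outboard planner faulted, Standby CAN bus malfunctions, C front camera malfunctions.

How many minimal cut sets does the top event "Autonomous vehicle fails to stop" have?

3

Redundant channel inoperative [AND]: one cut set from each child combined → 1 × 1 = 1 cut set(s).
Fallback branch down [AND]: one cut set from each child combined → 1 × 1 = 1 cut set(s).
Actuation path unavailable [OR]: union of children's cut sets → 3 cut set(s).
Brake command down [AND]: one cut set from each child combined → 1 × 1 × 3 × 1 = 3 cut set(s).
Autonomous vehicle fails to stop [AND]: one cut set from each child combined → 3 × 1 = 3 cut set(s).
Minimal cut sets: {B lidar fails, Backup perception node malfunctions, Brake controller failed, C front camera malfunctions, Inboard radar is inoperative, Right brake actuator failed, Standby CAN bus malfunctions}; {B lidar fails, Backup perception node malfunctions, C front camera malfunctions, Inboard radar is inoperative, Right brake actuator failed, Standby CAN bus malfunctions, Wheel-speed sensor is inoperative}; {B lidar fails, Backup perception node malfunctions, C front camera malfunctions, Inboard radar is inoperative, Outboard planner faulted, Right brake actuator failed, Standby CAN bus malfunctions}.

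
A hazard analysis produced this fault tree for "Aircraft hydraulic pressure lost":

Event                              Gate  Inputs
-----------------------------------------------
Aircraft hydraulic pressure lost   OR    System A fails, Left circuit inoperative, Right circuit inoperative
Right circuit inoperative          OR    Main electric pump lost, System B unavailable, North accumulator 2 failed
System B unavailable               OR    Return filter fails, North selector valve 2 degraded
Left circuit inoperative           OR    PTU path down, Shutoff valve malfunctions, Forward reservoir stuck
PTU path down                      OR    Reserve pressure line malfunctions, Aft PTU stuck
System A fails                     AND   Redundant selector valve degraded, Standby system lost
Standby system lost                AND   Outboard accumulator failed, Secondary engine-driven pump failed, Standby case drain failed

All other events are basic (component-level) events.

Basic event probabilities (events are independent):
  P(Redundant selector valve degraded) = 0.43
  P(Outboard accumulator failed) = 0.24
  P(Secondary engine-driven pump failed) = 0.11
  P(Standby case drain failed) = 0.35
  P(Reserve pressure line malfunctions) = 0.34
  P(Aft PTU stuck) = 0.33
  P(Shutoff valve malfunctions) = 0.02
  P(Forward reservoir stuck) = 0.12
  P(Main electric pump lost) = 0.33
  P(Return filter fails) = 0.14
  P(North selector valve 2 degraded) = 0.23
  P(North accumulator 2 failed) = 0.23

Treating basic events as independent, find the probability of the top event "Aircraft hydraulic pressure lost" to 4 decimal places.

0.8702

P(Standby system lost) [AND] = 0.24 × 0.11 × 0.35 = 0.009240
P(System A fails) [AND] = 0.43 × 0.009240 = 0.003973
P(PTU path down) [OR] = 1 − (1−0.34) × (1−0.33) = 0.557800
P(Left circuit inoperative) [OR] = 1 − (1−0.557800) × (1−0.02) × (1−0.12) = 0.618647
P(System B unavailable) [OR] = 1 − (1−0.14) × (1−0.23) = 0.337800
P(Right circuit inoperative) [OR] = 1 − (1−0.33) × (1−0.337800) × (1−0.23) = 0.658371
P(Aircraft hydraulic pressure lost) [OR] = 1 − (1−0.003973) × (1−0.618647) × (1−0.658371) = 0.870236
Rounded to 4 decimal places: P(Aircraft hydraulic pressure lost) ≈ 0.8702.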